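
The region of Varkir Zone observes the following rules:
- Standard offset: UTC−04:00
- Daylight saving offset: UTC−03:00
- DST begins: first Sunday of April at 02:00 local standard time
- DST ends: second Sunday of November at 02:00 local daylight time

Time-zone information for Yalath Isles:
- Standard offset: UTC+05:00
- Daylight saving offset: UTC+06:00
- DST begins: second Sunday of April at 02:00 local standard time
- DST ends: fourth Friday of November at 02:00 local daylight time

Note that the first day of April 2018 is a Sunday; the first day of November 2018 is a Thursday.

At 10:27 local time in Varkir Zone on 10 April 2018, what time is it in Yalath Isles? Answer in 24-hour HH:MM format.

19:27

1 April 2018 is a Sunday, so the first Sunday is April 1.
1 November 2018 is a Thursday, so the first Sunday is November 4 and the second is November 11.
10 April 2018 lies within the daylight-saving period (1 April – 11 November), so Varkir Zone is on daylight time, UTC−03:00.
10:27 Varkir Zone + 3h = 13:27 UTC.
1 April 2018 is a Sunday, so the first Sunday is April 1 and the second is April 8.
1 November 2018 is a Thursday, so the first Friday is November 2 and the fourth is November 23.
At the standard offset (UTC+05:00), 13:27 UTC + 5h = 18:27 Yalath Isles standard time.
Daylight saving runs 8 April – 23 November; the standard-time date in Yalath Isles, 10 April 2018, is inside that window, so Yalath Isles is at UTC+06:00.
13:27 UTC + 6h = 19:27 Yalath Isles.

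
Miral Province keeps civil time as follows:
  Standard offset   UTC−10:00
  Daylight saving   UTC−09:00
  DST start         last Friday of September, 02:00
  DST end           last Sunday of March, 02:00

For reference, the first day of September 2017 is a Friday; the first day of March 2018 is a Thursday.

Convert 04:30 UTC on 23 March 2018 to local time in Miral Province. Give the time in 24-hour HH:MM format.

1 September 2017 is a Friday, so Fridays fall on 1, 8, 15, 22, 29; the last is September 29.
1 March 2018 is a Thursday, so Sundays fall on 4, 11, 18, 25; the last is March 25.
At the standard offset (UTC−10:00), 04:30 UTC − 10h = 18:30 Miral Province standard time (rolling into the previous day, 22 March 2018).
The standard-time date in Miral Province, 22 March 2018, lies within the daylight-saving period (29 September 2017 – 25 March 2018), so Miral Province is on daylight time, UTC−09:00.
04:30 UTC − 9h = 19:30 local (rolling into the previous day, 22 March 2018).

19:30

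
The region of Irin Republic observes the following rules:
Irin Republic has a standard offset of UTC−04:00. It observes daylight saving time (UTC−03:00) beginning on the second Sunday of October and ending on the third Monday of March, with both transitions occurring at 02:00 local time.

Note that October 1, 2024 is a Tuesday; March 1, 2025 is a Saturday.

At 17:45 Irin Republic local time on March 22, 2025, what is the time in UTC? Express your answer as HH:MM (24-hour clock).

21:45

1 October 2024 is a Tuesday, so the first Sunday is October 6 and the second is October 13.
1 March 2025 is a Saturday, so the first Monday is March 3 and the third is March 17.
March 22, 2025 does not fall between 13 October 2024 and 17 March 2025, so daylight saving is not in effect and Irin Republic is at UTC−04:00.
17:45 local + 4h = 21:45 UTC.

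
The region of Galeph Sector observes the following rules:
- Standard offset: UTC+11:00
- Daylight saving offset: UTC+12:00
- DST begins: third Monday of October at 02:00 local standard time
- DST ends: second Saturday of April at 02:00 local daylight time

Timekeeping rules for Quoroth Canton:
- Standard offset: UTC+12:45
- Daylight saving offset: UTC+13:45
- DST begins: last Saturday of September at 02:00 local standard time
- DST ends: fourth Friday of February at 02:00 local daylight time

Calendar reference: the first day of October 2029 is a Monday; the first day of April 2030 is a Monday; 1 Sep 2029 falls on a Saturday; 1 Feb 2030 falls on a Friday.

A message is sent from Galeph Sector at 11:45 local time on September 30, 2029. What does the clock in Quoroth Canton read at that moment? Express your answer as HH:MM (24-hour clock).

1 October 2029 is a Monday, so the first Monday is October 1 and the third is October 15.
1 April 2030 is a Monday, so the first Saturday is April 6 and the second is April 13.
September 30, 2029 is outside the daylight-saving period (15 October 2029 – 13 April 2030), so Galeph Sector is on standard time, UTC+11:00.
11:45 Galeph Sector − 11h = 00:45 UTC.
1 September 2029 is a Saturday, so Saturdays fall on 1, 8, 15, 22, 29; the last is September 29.
1 February 2030 is a Friday, so the first Friday is February 1 and the fourth is February 22.
At the standard offset (UTC+12:45), 00:45 UTC + 12h45m = 13:30 Quoroth Canton standard time.
The standard-time date in Quoroth Canton, September 30, 2029, falls between 29 September 2029 and 22 February 2030, so daylight saving is in effect and Quoroth Canton is at UTC+13:45.
00:45 UTC + 13h45m = 14:30 Quoroth Canton.

14:30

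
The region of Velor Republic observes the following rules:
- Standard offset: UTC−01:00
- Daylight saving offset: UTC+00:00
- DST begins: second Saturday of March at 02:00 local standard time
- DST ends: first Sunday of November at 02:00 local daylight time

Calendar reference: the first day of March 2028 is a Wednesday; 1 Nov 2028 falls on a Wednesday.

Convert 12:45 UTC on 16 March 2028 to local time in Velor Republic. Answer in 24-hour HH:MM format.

1 March 2028 is a Wednesday, so the first Saturday is March 4 and the second is March 11.
1 November 2028 is a Wednesday, so the first Sunday is November 5.
At the standard offset (UTC−01:00), 12:45 UTC − 1h = 11:45 Velor Republic standard time.
The standard-time date in Velor Republic, 16 March 2028, falls between 11 March and 5 November, so daylight saving is in effect and Velor Republic is at UTC+00:00.
12:45 UTC + 0h = 12:45 local.

12:45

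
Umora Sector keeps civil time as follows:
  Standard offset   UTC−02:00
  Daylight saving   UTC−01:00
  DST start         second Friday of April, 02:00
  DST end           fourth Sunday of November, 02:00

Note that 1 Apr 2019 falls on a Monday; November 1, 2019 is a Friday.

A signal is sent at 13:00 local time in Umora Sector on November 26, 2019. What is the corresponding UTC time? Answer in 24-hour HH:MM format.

15:00

1 April 2019 is a Monday, so the first Friday is April 5 and the second is April 12.
1 November 2019 is a Friday, so the first Sunday is November 3 and the fourth is November 24.
Daylight saving runs 12 April – 24 November; November 26, 2019 is outside that window, so Umora Sector is on standard time at UTC−02:00.
13:00 local + 2h = 15:00 UTC.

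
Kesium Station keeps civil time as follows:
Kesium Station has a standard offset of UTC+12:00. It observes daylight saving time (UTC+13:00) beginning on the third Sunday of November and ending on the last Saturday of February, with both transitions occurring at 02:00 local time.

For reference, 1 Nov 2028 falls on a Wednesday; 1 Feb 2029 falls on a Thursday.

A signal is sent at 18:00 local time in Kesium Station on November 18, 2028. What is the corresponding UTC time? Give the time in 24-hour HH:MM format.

1 November 2028 is a Wednesday, so the first Sunday is November 5 and the third is November 19.
1 February 2029 is a Thursday, so Saturdays fall on 3, 10, 17, 24; the last is February 24.
November 18, 2028 does not fall between 19 November 2028 and 24 February 2029, so daylight saving is not in effect and Kesium Station is at UTC+12:00.
18:00 local − 12h = 06:00 UTC.

06:00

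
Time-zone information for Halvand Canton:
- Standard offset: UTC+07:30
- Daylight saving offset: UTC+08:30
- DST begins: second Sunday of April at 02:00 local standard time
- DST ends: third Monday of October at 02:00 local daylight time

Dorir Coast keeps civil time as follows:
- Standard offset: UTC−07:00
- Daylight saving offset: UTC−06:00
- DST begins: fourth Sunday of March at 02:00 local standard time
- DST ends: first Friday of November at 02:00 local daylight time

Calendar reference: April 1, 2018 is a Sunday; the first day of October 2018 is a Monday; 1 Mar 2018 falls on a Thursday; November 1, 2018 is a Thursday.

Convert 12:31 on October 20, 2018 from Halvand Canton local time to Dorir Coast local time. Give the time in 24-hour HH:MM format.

1 April 2018 is a Sunday, so the first Sunday is April 1 and the second is April 8.
1 October 2018 is a Monday, so the first Monday is October 1 and the third is October 15.
Daylight saving runs 8 April – 15 October; October 20, 2018 is outside that window, so Halvand Canton is on standard time at UTC+07:30.
12:31 Halvand Canton − 7h30m = 05:01 UTC.
1 March 2018 is a Thursday, so the first Sunday is March 4 and the fourth is March 25.
1 November 2018 is a Thursday, so the first Friday is November 2.
At the standard offset (UTC−07:00), 05:01 UTC − 7h = 22:01 Dorir Coast standard time (rolling into the previous day, 19 October 2018).
The standard-time date in Dorir Coast, October 19, 2018, lies within the daylight-saving period (25 March – 2 November), so Dorir Coast is on daylight time, UTC−06:00.
05:01 UTC − 6h = 23:01 Dorir Coast (rolling into the previous day, 19 October 2018).

23:01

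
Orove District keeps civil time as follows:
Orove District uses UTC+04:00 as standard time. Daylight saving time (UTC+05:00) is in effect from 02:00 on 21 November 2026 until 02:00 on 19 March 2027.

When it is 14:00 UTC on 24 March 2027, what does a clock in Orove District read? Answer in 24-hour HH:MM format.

18:00

At the standard offset (UTC+04:00), 14:00 UTC + 4h = 18:00 Orove District standard time.
The standard-time date in Orove District, 24 March 2027, does not fall between 21 November 2026 and 19 March 2027, so daylight saving is not in effect and Orove District is at UTC+04:00.
14:00 UTC + 4h = 18:00 local.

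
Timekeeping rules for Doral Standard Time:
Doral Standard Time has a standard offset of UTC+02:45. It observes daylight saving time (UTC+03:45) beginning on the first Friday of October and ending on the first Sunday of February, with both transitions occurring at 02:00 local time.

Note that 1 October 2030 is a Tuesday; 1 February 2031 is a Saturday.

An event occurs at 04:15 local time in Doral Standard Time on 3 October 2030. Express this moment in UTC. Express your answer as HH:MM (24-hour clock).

1 October 2030 is a Tuesday, so the first Friday is October 4.
1 February 2031 is a Saturday, so the first Sunday is February 2.
3 October 2030 is outside the daylight-saving period (4 October 2030 – 2 February 2031), so Doral Standard Time is on standard time, UTC+02:45.
04:15 local − 2h45m = 01:30 UTC.

01:30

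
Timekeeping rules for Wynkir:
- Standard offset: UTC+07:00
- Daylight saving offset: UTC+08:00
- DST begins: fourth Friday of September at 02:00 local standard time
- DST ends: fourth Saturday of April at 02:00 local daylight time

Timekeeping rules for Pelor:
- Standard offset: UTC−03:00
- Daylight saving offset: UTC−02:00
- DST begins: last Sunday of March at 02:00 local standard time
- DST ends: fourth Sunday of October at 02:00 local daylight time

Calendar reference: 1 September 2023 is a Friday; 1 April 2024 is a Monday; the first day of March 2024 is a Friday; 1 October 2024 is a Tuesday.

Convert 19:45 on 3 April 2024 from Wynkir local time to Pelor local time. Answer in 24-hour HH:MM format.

1 September 2023 is a Friday, so the first Friday is September 1 and the fourth is September 22.
1 April 2024 is a Monday, so the first Saturday is April 6 and the fourth is April 27.
Daylight saving runs 22 September 2023 – 27 April 2024; 3 April 2024 is inside that window, so Wynkir is at UTC+08:00.
19:45 Wynkir − 8h = 11:45 UTC.
1 March 2024 is a Friday, so Sundays fall on 3, 10, 17, 24, 31; the last is March 31.
1 October 2024 is a Tuesday, so the first Sunday is October 6 and the fourth is October 27.
At the standard offset (UTC−03:00), 11:45 UTC − 3h = 08:45 Pelor standard time.
The standard-time date in Pelor, 3 April 2024, lies within the daylight-saving period (31 March – 27 October), so Pelor is on daylight time, UTC−02:00.
11:45 UTC − 2h = 09:45 Pelor.

09:45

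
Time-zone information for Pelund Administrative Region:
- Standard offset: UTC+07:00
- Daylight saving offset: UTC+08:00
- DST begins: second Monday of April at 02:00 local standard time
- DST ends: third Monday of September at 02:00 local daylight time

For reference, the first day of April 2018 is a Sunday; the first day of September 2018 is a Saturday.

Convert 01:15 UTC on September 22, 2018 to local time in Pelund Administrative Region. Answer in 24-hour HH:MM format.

08:15

1 April 2018 is a Sunday, so the first Monday is April 2 and the second is April 9.
1 September 2018 is a Saturday, so the first Monday is September 3 and the third is September 17.
At the standard offset (UTC+07:00), 01:15 UTC + 7h = 08:15 Pelund Administrative Region standard time.
The standard-time date in Pelund Administrative Region, September 22, 2018, is outside the daylight-saving period (9 April – 17 September), so Pelund Administrative Region is on standard time, UTC+07:00.
01:15 UTC + 7h = 08:15 local.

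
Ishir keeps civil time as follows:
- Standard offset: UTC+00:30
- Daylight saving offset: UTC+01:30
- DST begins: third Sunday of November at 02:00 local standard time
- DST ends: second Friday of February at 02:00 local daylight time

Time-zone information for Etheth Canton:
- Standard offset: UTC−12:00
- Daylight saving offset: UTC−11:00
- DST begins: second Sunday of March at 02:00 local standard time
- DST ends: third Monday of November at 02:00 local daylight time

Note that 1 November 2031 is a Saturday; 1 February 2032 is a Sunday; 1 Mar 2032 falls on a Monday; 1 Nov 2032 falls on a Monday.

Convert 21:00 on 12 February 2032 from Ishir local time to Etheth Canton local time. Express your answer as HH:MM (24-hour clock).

07:30

1 November 2031 is a Saturday, so the first Sunday is November 2 and the third is November 16.
1 February 2032 is a Sunday, so the first Friday is February 6 and the second is February 13.
12 February 2032 lies within the daylight-saving period (16 November 2031 – 13 February 2032), so Ishir is on daylight time, UTC+01:30.
21:00 Ishir − 1h30m = 19:30 UTC.
1 March 2032 is a Monday, so the first Sunday is March 7 and the second is March 14.
1 November 2032 is a Monday, so the first Monday is November 1 and the third is November 15.
At the standard offset (UTC−12:00), 19:30 UTC − 12h = 07:30 Etheth Canton standard time.
Daylight saving runs 14 March – 15 November; the standard-time date in Etheth Canton, 12 February 2032, is outside that window, so Etheth Canton is on standard time at UTC−12:00.
19:30 UTC − 12h = 07:30 Etheth Canton.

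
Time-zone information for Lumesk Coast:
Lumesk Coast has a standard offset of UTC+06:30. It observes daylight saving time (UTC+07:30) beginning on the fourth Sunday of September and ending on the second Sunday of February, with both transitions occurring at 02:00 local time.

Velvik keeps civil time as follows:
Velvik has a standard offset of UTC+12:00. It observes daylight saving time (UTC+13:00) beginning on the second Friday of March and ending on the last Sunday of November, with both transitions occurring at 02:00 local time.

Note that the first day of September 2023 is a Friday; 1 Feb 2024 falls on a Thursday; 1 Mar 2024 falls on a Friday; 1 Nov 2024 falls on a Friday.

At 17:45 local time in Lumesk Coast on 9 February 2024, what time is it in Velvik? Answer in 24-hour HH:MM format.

22:15

1 September 2023 is a Friday, so the first Sunday is September 3 and the fourth is September 24.
1 February 2024 is a Thursday, so the first Sunday is February 4 and the second is February 11.
Daylight saving runs 24 September 2023 – 11 February 2024; 9 February 2024 is inside that window, so Lumesk Coast is at UTC+07:30.
17:45 Lumesk Coast − 7h30m = 10:15 UTC.
1 March 2024 is a Friday, so the first Friday is March 1 and the second is March 8.
1 November 2024 is a Friday, so Sundays fall on 3, 10, 17, 24; the last is November 24.
At the standard offset (UTC+12:00), 10:15 UTC + 12h = 22:15 Velvik standard time.
The standard-time date in Velvik, 9 February 2024, is outside the daylight-saving period (8 March – 24 November), so Velvik is on standard time, UTC+12:00.
10:15 UTC + 12h = 22:15 Velvik.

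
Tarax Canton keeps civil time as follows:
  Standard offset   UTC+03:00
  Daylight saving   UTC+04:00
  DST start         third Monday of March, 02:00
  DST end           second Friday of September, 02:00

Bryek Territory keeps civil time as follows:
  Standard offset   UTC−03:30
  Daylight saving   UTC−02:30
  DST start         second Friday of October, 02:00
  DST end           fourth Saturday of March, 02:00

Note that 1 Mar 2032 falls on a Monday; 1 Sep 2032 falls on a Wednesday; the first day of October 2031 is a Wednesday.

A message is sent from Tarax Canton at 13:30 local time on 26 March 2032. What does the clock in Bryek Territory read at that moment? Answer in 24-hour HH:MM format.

1 March 2032 is a Monday, so the first Monday is March 1 and the third is March 15.
1 September 2032 is a Wednesday, so the first Friday is September 3 and the second is September 10.
Daylight saving runs 15 March – 10 September; 26 March 2032 is inside that window, so Tarax Canton is at UTC+04:00.
13:30 Tarax Canton − 4h = 09:30 UTC.
1 October 2031 is a Wednesday, so the first Friday is October 3 and the second is October 10.
1 March 2032 is a Monday, so the first Saturday is March 6 and the fourth is March 27.
At the standard offset (UTC−03:30), 09:30 UTC − 3h30m = 06:00 Bryek Territory standard time.
Daylight saving runs 10 October 2031 – 27 March 2032; the standard-time date in Bryek Territory, 26 March 2032, is inside that window, so Bryek Territory is at UTC−02:30.
09:30 UTC − 2h30m = 07:00 Bryek Territory.

07:00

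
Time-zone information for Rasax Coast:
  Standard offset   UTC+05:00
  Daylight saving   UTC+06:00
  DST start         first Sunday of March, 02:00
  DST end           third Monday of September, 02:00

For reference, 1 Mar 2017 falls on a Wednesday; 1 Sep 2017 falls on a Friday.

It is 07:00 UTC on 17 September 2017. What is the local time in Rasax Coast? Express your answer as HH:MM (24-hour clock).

1 March 2017 is a Wednesday, so the first Sunday is March 5.
1 September 2017 is a Friday, so the first Monday is September 4 and the third is September 18.
At the standard offset (UTC+05:00), 07:00 UTC + 5h = 12:00 Rasax Coast standard time.
Daylight saving runs 5 March – 18 September; the standard-time date in Rasax Coast, 17 September 2017, is inside that window, so Rasax Coast is at UTC+06:00.
07:00 UTC + 6h = 13:00 local.

13:00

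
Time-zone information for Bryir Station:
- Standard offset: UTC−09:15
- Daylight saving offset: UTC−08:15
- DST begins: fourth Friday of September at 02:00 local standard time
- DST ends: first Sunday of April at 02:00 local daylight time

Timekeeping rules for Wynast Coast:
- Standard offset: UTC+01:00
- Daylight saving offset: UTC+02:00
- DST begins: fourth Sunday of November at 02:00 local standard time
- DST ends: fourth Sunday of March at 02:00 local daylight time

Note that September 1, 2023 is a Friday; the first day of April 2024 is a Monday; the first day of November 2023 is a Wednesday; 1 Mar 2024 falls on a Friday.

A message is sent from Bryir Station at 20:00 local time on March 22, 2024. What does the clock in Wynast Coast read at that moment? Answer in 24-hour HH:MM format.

06:15

1 September 2023 is a Friday, so the first Friday is September 1 and the fourth is September 22.
1 April 2024 is a Monday, so the first Sunday is April 7.
March 22, 2024 falls between 22 September 2023 and 7 April 2024, so daylight saving is in effect and Bryir Station is at UTC−08:15.
20:00 Bryir Station + 8h15m = 04:15 UTC (rolling into the next day, 23 March 2024).
1 November 2023 is a Wednesday, so the first Sunday is November 5 and the fourth is November 26.
1 March 2024 is a Friday, so the first Sunday is March 3 and the fourth is March 24.
At the standard offset (UTC+01:00), 04:15 UTC + 1h = 05:15 Wynast Coast standard time.
Daylight saving runs 26 November 2023 – 24 March 2024; the standard-time date in Wynast Coast, March 23, 2024, is inside that window, so Wynast Coast is at UTC+02:00.
04:15 UTC + 2h = 06:15 Wynast Coast.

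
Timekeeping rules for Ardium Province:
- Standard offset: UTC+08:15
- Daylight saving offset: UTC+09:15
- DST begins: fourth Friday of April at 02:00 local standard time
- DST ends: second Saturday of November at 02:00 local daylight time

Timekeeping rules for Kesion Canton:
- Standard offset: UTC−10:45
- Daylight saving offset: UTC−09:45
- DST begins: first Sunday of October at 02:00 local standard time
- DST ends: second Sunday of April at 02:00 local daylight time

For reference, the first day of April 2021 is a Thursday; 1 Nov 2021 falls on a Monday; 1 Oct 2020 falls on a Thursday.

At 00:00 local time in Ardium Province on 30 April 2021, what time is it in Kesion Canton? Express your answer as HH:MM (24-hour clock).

1 April 2021 is a Thursday, so the first Friday is April 2 and the fourth is April 23.
1 November 2021 is a Monday, so the first Saturday is November 6 and the second is November 13.
Daylight saving runs 23 April – 13 November; 30 April 2021 is inside that window, so Ardium Province is at UTC+09:15.
00:00 Ardium Province − 9h15m = 14:45 UTC (rolling into the previous day, 29 April 2021).
1 October 2020 is a Thursday, so the first Sunday is October 4.
1 April 2021 is a Thursday, so the first Sunday is April 4 and the second is April 11.
At the standard offset (UTC−10:45), 14:45 UTC − 10h45m = 04:00 Kesion Canton standard time.
The standard-time date in Kesion Canton, 29 April 2021, does not fall between 4 October 2020 and 11 April 2021, so daylight saving is not in effect and Kesion Canton is at UTC−10:45.
14:45 UTC − 10h45m = 04:00 Kesion Canton.

04:00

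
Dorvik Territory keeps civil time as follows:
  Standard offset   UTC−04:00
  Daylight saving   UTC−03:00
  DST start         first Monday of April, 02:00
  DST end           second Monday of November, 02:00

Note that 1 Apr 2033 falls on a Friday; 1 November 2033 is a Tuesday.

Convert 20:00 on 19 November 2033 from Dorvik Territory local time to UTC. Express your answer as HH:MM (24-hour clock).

00:00

1 April 2033 is a Friday, so the first Monday is April 4.
1 November 2033 is a Tuesday, so the first Monday is November 7 and the second is November 14.
19 November 2033 does not fall between 4 April and 14 November, so daylight saving is not in effect and Dorvik Territory is at UTC−04:00.
20:00 local + 4h = 00:00 UTC (rolling into the next day, 20 November 2033).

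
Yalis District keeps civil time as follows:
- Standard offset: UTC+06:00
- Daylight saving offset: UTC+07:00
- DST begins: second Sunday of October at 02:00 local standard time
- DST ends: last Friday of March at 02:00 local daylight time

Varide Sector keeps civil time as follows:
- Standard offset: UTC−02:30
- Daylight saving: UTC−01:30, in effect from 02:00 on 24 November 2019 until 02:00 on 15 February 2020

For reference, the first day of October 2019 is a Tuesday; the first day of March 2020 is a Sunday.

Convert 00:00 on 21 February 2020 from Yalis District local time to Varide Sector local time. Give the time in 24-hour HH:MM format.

1 October 2019 is a Tuesday, so the first Sunday is October 6 and the second is October 13.
1 March 2020 is a Sunday, so Fridays fall on 6, 13, 20, 27; the last is March 27.
21 February 2020 lies within the daylight-saving period (13 October 2019 – 27 March 2020), so Yalis District is on daylight time, UTC+07:00.
00:00 Yalis District − 7h = 17:00 UTC (rolling into the previous day, 20 February 2020).
At the standard offset (UTC−02:30), 17:00 UTC − 2h30m = 14:30 Varide Sector standard time.
The standard-time date in Varide Sector, 20 February 2020, is outside the daylight-saving period (24 November 2019 – 15 February 2020), so Varide Sector is on standard time, UTC−02:30.
17:00 UTC − 2h30m = 14:30 Varide Sector.

14:30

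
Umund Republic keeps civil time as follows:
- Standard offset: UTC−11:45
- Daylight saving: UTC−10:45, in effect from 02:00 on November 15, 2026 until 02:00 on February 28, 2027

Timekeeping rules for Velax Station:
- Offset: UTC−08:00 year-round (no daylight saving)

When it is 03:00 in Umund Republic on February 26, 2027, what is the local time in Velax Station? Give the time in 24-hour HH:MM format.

05:45

Daylight saving runs 15 November 2026 – 28 February 2027; February 26, 2027 is inside that window, so Umund Republic is at UTC−10:45.
03:00 Umund Republic + 10h45m = 13:45 UTC.
Velax Station has no daylight saving, so its offset is UTC−08:00 year-round.
13:45 UTC − 8h = 05:45 Velax Station.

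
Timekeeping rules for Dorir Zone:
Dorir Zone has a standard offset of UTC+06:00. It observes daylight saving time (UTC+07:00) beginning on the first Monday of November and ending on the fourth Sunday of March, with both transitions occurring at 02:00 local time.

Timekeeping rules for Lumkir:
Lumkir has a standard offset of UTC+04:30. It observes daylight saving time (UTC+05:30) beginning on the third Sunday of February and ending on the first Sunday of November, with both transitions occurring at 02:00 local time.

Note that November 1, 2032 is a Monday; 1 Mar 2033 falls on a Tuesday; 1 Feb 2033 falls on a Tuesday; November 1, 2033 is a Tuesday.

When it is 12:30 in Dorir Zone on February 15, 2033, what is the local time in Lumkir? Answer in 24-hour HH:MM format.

1 November 2032 is a Monday, so the first Monday is November 1.
1 March 2033 is a Tuesday, so the first Sunday is March 6 and the fourth is March 27.
February 15, 2033 falls between 1 November 2032 and 27 March 2033, so daylight saving is in effect and Dorir Zone is at UTC+07:00.
12:30 Dorir Zone − 7h = 05:30 UTC.
1 February 2033 is a Tuesday, so the first Sunday is February 6 and the third is February 20.
1 November 2033 is a Tuesday, so the first Sunday is November 6.
At the standard offset (UTC+04:30), 05:30 UTC + 4h30m = 10:00 Lumkir standard time.
Daylight saving runs 20 February – 6 November; the standard-time date in Lumkir, February 15, 2033, is outside that window, so Lumkir is on standard time at UTC+04:30.
05:30 UTC + 4h30m = 10:00 Lumkir.

10:00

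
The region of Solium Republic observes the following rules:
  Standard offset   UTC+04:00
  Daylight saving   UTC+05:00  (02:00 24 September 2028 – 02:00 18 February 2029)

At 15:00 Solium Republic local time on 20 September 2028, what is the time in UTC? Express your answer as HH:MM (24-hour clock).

11:00

20 September 2028 does not fall between 24 September 2028 and 18 February 2029, so daylight saving is not in effect and Solium Republic is at UTC+04:00.
15:00 local − 4h = 11:00 UTC.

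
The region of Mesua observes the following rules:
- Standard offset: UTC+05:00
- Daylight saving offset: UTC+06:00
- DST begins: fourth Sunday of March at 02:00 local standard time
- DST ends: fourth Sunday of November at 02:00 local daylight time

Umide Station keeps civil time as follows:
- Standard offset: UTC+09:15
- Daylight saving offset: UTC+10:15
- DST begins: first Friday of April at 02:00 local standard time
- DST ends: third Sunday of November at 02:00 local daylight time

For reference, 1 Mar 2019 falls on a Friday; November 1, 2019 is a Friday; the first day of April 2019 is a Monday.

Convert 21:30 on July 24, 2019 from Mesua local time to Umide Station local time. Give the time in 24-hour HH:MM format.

01:45

1 March 2019 is a Friday, so the first Sunday is March 3 and the fourth is March 24.
1 November 2019 is a Friday, so the first Sunday is November 3 and the fourth is November 24.
Daylight saving runs 24 March – 24 November; July 24, 2019 is inside that window, so Mesua is at UTC+06:00.
21:30 Mesua − 6h = 15:30 UTC.
1 April 2019 is a Monday, so the first Friday is April 5.
1 November 2019 is a Friday, so the first Sunday is November 3 and the third is November 17.
At the standard offset (UTC+09:15), 15:30 UTC + 9h15m = 00:45 Umide Station standard time (rolling into the next day, 25 July 2019).
The standard-time date in Umide Station, July 25, 2019, lies within the daylight-saving period (5 April – 17 November), so Umide Station is on daylight time, UTC+10:15.
15:30 UTC + 10h15m = 01:45 Umide Station (rolling into the next day, 25 July 2019).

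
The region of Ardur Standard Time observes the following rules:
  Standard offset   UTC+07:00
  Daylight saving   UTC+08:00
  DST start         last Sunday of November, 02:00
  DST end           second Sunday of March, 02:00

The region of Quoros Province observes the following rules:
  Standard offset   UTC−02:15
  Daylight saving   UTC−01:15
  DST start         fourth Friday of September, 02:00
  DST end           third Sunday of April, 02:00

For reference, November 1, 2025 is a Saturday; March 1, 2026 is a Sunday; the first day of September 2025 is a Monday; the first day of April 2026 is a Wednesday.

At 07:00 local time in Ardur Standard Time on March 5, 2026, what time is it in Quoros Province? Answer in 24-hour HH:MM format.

1 November 2025 is a Saturday, so Sundays fall on 2, 9, 16, 23, 30; the last is November 30.
1 March 2026 is a Sunday, so the first Sunday is March 1 and the second is March 8.
March 5, 2026 falls between 30 November 2025 and 8 March 2026, so daylight saving is in effect and Ardur Standard Time is at UTC+08:00.
07:00 Ardur Standard Time − 8h = 23:00 UTC (rolling into the previous day, 4 March 2026).
1 September 2025 is a Monday, so the first Friday is September 5 and the fourth is September 26.
1 April 2026 is a Wednesday, so the first Sunday is April 5 and the third is April 19.
At the standard offset (UTC−02:15), 23:00 UTC − 2h15m = 20:45 Quoros Province standard time.
The standard-time date in Quoros Province, March 4, 2026, falls between 26 September 2025 and 19 April 2026, so daylight saving is in effect and Quoros Province is at UTC−01:15.
23:00 UTC − 1h15m = 21:45 Quoros Province.

21:45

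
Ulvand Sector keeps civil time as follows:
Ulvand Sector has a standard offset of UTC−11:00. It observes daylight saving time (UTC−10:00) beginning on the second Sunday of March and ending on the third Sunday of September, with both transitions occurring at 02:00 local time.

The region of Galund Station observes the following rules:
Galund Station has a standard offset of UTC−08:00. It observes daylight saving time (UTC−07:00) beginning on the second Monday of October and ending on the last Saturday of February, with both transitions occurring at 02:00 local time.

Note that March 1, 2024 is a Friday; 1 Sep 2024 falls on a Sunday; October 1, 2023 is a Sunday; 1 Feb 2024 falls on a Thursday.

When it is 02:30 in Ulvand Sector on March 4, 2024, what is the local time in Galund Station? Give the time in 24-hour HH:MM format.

1 March 2024 is a Friday, so the first Sunday is March 3 and the second is March 10.
1 September 2024 is a Sunday, so the first Sunday is September 1 and the third is September 15.
Daylight saving runs 10 March – 15 September; March 4, 2024 is outside that window, so Ulvand Sector is on standard time at UTC−11:00.
02:30 Ulvand Sector + 11h = 13:30 UTC.
1 October 2023 is a Sunday, so the first Monday is October 2 and the second is October 9.
1 February 2024 is a Thursday, so Saturdays fall on 3, 10, 17, 24; the last is February 24.
At the standard offset (UTC−08:00), 13:30 UTC − 8h = 05:30 Galund Station standard time.
Daylight saving runs 9 October 2023 – 24 February 2024; the standard-time date in Galund Station, March 4, 2024, is outside that window, so Galund Station is on standard time at UTC−08:00.
13:30 UTC − 8h = 05:30 Galund Station.

05:30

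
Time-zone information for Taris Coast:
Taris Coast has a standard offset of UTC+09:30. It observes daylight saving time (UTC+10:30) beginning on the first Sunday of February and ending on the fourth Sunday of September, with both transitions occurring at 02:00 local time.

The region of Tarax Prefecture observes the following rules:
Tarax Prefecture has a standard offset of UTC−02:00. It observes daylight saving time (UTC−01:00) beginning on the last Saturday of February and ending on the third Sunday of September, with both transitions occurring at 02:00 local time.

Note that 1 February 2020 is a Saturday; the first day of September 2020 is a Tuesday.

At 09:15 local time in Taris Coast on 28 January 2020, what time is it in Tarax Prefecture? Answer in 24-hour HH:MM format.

21:45

1 February 2020 is a Saturday, so the first Sunday is February 2.
1 September 2020 is a Tuesday, so the first Sunday is September 6 and the fourth is September 27.
28 January 2020 is outside the daylight-saving period (2 February – 27 September), so Taris Coast is on standard time, UTC+09:30.
09:15 Taris Coast − 9h30m = 23:45 UTC (rolling into the previous day, 27 January 2020).
1 February 2020 is a Saturday, so Saturdays fall on 1, 8, 15, 22, 29; the last is February 29.
1 September 2020 is a Tuesday, so the first Sunday is September 6 and the third is September 20.
At the standard offset (UTC−02:00), 23:45 UTC − 2h = 21:45 Tarax Prefecture standard time.
The standard-time date in Tarax Prefecture, 27 January 2020, is outside the daylight-saving period (29 February – 20 September), so Tarax Prefecture is on standard time, UTC−02:00.
23:45 UTC − 2h = 21:45 Tarax Prefecture.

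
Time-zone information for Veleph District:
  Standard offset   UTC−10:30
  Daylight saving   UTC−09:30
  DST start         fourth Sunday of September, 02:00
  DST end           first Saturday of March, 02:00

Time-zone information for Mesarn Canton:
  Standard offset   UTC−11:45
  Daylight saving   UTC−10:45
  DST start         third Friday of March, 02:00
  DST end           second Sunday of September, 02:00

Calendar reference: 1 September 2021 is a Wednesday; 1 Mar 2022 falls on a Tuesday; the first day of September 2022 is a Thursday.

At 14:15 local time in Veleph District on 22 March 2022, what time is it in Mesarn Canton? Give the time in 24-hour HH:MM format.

14:00

1 September 2021 is a Wednesday, so the first Sunday is September 5 and the fourth is September 26.
1 March 2022 is a Tuesday, so the first Saturday is March 5.
Daylight saving runs 26 September 2021 – 5 March 2022; 22 March 2022 is outside that window, so Veleph District is on standard time at UTC−10:30.
14:15 Veleph District + 10h30m = 00:45 UTC (rolling into the next day, 23 March 2022).
1 March 2022 is a Tuesday, so the first Friday is March 4 and the third is March 18.
1 September 2022 is a Thursday, so the first Sunday is September 4 and the second is September 11.
At the standard offset (UTC−11:45), 00:45 UTC − 11h45m = 13:00 Mesarn Canton standard time (rolling into the previous day, 22 March 2022).
Daylight saving runs 18 March – 11 September; the standard-time date in Mesarn Canton, 22 March 2022, is inside that window, so Mesarn Canton is at UTC−10:45.
00:45 UTC − 10h45m = 14:00 Mesarn Canton (rolling into the previous day, 22 March 2022).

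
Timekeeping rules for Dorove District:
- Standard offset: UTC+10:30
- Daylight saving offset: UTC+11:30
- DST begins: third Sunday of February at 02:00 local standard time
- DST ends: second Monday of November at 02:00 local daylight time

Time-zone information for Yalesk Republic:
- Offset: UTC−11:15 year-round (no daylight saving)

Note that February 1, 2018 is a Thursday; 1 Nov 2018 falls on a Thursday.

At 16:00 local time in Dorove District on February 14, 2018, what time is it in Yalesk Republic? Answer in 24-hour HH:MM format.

1 February 2018 is a Thursday, so the first Sunday is February 4 and the third is February 18.
1 November 2018 is a Thursday, so the first Monday is November 5 and the second is November 12.
Daylight saving runs 18 February – 12 November; February 14, 2018 is outside that window, so Dorove District is on standard time at UTC+10:30.
16:00 Dorove District − 10h30m = 05:30 UTC.
Yalesk Republic stays on UTC−11:15 all year.
05:30 UTC − 11h15m = 18:15 Yalesk Republic (rolling into the previous day, 13 February 2018).

18:15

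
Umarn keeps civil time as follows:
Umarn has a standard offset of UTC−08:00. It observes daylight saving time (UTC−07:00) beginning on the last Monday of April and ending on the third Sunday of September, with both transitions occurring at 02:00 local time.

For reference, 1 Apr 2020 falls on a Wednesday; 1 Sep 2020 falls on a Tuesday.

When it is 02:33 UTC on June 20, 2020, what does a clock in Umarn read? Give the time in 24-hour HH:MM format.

19:33

1 April 2020 is a Wednesday, so Mondays fall on 6, 13, 20, 27; the last is April 27.
1 September 2020 is a Tuesday, so the first Sunday is September 6 and the third is September 20.
At the standard offset (UTC−08:00), 02:33 UTC − 8h = 18:33 Umarn standard time (rolling into the previous day, 19 June 2020).
The standard-time date in Umarn, June 19, 2020, lies within the daylight-saving period (27 April – 20 September), so Umarn is on daylight time, UTC−07:00.
02:33 UTC − 7h = 19:33 local (rolling into the previous day, 19 June 2020).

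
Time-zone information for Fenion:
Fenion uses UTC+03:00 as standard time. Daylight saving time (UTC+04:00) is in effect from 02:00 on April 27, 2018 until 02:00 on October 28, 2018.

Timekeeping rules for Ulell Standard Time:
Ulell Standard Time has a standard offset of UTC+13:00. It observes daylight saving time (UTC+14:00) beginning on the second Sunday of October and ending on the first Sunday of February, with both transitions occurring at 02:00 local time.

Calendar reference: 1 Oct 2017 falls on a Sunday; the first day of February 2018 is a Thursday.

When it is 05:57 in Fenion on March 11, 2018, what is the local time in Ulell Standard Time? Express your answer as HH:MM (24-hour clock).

Daylight saving runs 27 April – 28 October; March 11, 2018 is outside that window, so Fenion is on standard time at UTC+03:00.
05:57 Fenion − 3h = 02:57 UTC.
1 October 2017 is a Sunday, so the first Sunday is October 1 and the second is October 8.
1 February 2018 is a Thursday, so the first Sunday is February 4.
At the standard offset (UTC+13:00), 02:57 UTC + 13h = 15:57 Ulell Standard Time standard time.
The standard-time date in Ulell Standard Time, March 11, 2018, does not fall between 8 October 2017 and 4 February 2018, so daylight saving is not in effect and Ulell Standard Time is at UTC+13:00.
02:57 UTC + 13h = 15:57 Ulell Standard Time.

15:57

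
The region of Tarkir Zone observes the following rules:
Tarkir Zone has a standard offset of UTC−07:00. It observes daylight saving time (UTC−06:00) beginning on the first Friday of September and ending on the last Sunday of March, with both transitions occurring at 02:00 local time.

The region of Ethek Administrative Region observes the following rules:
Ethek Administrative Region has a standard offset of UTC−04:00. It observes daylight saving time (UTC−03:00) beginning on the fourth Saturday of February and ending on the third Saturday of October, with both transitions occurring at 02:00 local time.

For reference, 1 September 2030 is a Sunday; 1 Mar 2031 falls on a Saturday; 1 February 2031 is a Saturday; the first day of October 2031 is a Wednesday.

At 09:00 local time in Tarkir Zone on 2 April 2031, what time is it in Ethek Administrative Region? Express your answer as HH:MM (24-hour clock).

13:00

1 September 2030 is a Sunday, so the first Friday is September 6.
1 March 2031 is a Saturday, so Sundays fall on 2, 9, 16, 23, 30; the last is March 30.
2 April 2031 does not fall between 6 September 2030 and 30 March 2031, so daylight saving is not in effect and Tarkir Zone is at UTC−07:00.
09:00 Tarkir Zone + 7h = 16:00 UTC.
1 February 2031 is a Saturday, so the first Saturday is February 1 and the fourth is February 22.
1 October 2031 is a Wednesday, so the first Saturday is October 4 and the third is October 18.
At the standard offset (UTC−04:00), 16:00 UTC − 4h = 12:00 Ethek Administrative Region standard time.
Daylight saving runs 22 February – 18 October; the standard-time date in Ethek Administrative Region, 2 April 2031, is inside that window, so Ethek Administrative Region is at UTC−03:00.
16:00 UTC − 3h = 13:00 Ethek Administrative Region.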